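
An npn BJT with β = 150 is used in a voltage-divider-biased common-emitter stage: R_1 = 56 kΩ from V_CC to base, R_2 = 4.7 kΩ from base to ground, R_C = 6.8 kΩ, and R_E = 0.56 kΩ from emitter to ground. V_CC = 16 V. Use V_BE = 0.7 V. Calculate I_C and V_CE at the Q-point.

Thevenize the base divider: V_Th = V_CC·R_2/(R_1+R_2) = 16×4.7/60.7 = 1.24 V, R_Th = R_1‖R_2 = 4.34 kΩ.
Base-emitter loop: V_Th = I_B·R_Th + V_BE + (β+1)I_B·R_E, so I_B = (1.24 − 0.7) / (4.34 + 151×0.56) = 0.00606 mA.
I_C = β·I_B = 150×0.00606 = 0.909 mA, and I_E = (β+1)I_B = 0.915 mA.
V_CE = V_CC − I_C·R_C − I_E·R_E = 16 − 0.909×6.8 − 0.915×0.56 = 9.3 V.
V_CE = 9.3 V > 0.2 V confirms active-region operation.

I_C ≈ 0.91 mA, V_CE ≈ 9.3 V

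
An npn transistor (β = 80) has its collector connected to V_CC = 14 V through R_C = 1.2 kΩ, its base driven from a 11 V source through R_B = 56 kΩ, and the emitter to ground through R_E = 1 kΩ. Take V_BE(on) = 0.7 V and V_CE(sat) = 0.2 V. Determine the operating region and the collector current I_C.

Assume active. Base-emitter loop: I_B = (V_BB − V_BE)/(R_B + (β+1)R_E) = (11 − 0.7)/(56 + 81×1) = 0.0752 mA.
I_C = β·I_B = 80×0.0752 = 6.01 mA.
V_CE = V_CC − I_C·R_C − I_E·R_E = 14 − 6.01×1.2 − 6.09×1 = 0.693 V > V_CE(sat), so the active-region assumption holds.

active; I_C ≈ 6 mA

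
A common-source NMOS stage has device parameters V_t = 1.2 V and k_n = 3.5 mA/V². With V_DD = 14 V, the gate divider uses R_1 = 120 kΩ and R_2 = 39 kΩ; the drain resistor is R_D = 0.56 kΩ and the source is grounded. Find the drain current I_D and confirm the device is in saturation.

I_D ≈ 8.7 mA

V_G = V_DD·R_2/(R_1+R_2) = 14×39/159 = 3.43 V. With the source grounded, V_GS = V_G = 3.43 V.
Assume saturation: I_D = (k_n/2)(V_GS − V_t)² = (3.5/2)×(3.43 − 1.2)² = 1.75×2.23² = 8.73 mA.
V_DS = V_DD − I_D·R_D = 14 − 8.73×0.56 = 9.11 V.
Saturation requires V_DS ≥ V_GS − V_t = 2.23 V; 9.11 ≥ 2.23 ✓.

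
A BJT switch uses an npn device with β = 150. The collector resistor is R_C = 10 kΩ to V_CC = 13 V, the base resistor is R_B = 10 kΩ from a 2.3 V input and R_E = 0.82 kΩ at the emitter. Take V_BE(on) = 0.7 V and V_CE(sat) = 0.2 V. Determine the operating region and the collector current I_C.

Assume active: I_B = (2.3 − 0.7)/(10 + 151×0.82) = 0.012 mA, I_C = β·I_B = 1.79 mA.
Then V_CE = 13 − 1.79×10 − 1.81×0.82 = -6.41 V < 0.2 V — the active assumption fails.
Re-solve with V_CE = 0.2 V. KCL at the emitter: V_E/R_E = (V_BB−0.7−V_E)/R_B + (V_CC−0.2−V_E)/R_C, giving V_E = 1.01 V.
I_C = (V_CC − 0.2 − V_E)/R_C = (12.8 − 1.01)/10 = 1.18 mA.
Check: I_B = (1.6 − 1.01)/10 = 0.0586 mA, and β·I_B = 8.78 mA > I_C, confirming saturation.

saturation; I_C ≈ 1.2 mA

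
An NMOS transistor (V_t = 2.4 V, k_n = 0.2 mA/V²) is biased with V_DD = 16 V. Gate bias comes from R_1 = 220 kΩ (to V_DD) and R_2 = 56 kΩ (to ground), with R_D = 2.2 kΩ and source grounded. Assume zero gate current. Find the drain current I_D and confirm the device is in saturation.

V_G = V_DD·R_2/(R_1+R_2) = 16×56/276 = 3.25 V. With the source grounded, V_GS = V_G = 3.25 V.
Assume saturation: I_D = (k_n/2)(V_GS − V_t)² = (0.2/2)×(3.25 − 2.4)² = 0.1×0.846² = 0.0716 mA.
V_DS = V_DD − I_D·R_D = 16 − 0.0716×2.2 = 15.8 V.
Saturation requires V_DS ≥ V_GS − V_t = 0.846 V; 15.8 ≥ 0.846 ✓.

I_D ≈ 0.072 mA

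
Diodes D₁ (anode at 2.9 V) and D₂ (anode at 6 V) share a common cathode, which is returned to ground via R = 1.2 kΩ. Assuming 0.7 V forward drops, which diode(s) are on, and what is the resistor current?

Only D₂ conducts; I_R ≈ 4.4 mA

Assume both conduct. Then node N would need to be at both 2.9−0.7 = 2.2 V and 6−0.7 = 5.3 V, which is impossible.
Assume only D₂ conducts: V_N = 6 − 0.7 = 5.3 V, so I_R = 5.3/1.2 = 4.42 mA.
Check D₁: its anode-to-cathode voltage is 2.9 − 5.3 = -2.4 V < 0.7 V, so it is off. The assumption is consistent.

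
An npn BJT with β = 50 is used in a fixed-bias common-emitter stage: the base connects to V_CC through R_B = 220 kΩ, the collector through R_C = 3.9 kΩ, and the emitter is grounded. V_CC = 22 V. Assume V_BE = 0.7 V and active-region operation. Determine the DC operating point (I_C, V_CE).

Base loop: V_CC = I_B·R_B + V_BE, so I_B = (22 − 0.7)/220 kΩ = 0.0968 mA.
In the active region I_C = β·I_B = 50 × 0.0968 = 4.84 mA.
Collector loop: V_CE = V_CC − I_C·R_C = 22 − 4.84×3.9 = 3.12 V.
Since V_CE = 3.12 V > V_CE(sat) ≈ 0.2 V, the transistor is in the active region as assumed.

I_C ≈ 4.8 mA, V_CE ≈ 3.1 V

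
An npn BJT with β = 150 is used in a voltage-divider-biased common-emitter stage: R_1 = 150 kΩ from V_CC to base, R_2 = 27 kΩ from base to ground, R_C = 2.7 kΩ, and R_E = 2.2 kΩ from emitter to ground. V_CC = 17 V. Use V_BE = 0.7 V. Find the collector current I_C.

I_C ≈ 0.8 mA

Thevenize the base divider: V_Th = V_CC·R_2/(R_1+R_2) = 17×27/177 = 2.59 V, R_Th = R_1‖R_2 = 22.9 kΩ.
Base-emitter loop: V_Th = I_B·R_Th + V_BE + (β+1)I_B·R_E, so I_B = (2.59 − 0.7) / (22.9 + 151×2.2) = 0.00533 mA.
I_C = β·I_B = 150×0.00533 = 0.8 mA, and I_E = (β+1)I_B = 0.805 mA.
V_CE = V_CC − I_C·R_C − I_E·R_E = 17 − 0.8×2.7 − 0.805×2.2 = 13.1 V.
V_CE = 13.1 V > 0.2 V confirms active-region operation.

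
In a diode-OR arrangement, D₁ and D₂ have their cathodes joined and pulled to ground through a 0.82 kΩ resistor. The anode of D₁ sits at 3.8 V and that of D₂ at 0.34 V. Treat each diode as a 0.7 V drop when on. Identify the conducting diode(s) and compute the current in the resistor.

Assume both conduct. Then node N would need to be at both 3.8−0.7 = 3.1 V and 0.34−0.7 = -0.36 V, which is impossible.
Assume only D₁ conducts: V_N = 3.8 − 0.7 = 3.1 V, so I_R = 3.1/0.82 = 3.78 mA.
Check D₂: its anode-to-cathode voltage is 0.34 − 3.1 = -2.76 V < 0.7 V, so it is off. The assumption is consistent.

Only D₁ conducts; I_R ≈ 3.8 mA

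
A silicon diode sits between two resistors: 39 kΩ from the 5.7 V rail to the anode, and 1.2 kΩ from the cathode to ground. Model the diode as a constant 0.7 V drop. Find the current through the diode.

The two resistors are in series with the diode, so KVL gives 5.7 = I·39 + 0.7 + I·1.2.
I = (5.7 − 0.7) / (39 + 1.2) kΩ = 5 / 40.2 = 0.124 mA.

I ≈ 0.12 mA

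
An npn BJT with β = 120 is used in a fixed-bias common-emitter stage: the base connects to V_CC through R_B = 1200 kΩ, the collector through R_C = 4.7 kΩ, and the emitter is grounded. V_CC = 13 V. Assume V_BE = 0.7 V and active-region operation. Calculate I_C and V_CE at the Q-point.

Base loop: V_CC = I_B·R_B + V_BE, so I_B = (13 − 0.7)/1200 kΩ = 0.0103 mA.
In the active region I_C = β·I_B = 120 × 0.0103 = 1.23 mA.
Collector loop: V_CE = V_CC − I_C·R_C = 13 − 1.23×4.7 = 7.22 V.
Since V_CE = 7.22 V > V_CE(sat) ≈ 0.2 V, the transistor is in the active region as assumed.

I_C ≈ 1.2 mA, V_CE ≈ 7.2 V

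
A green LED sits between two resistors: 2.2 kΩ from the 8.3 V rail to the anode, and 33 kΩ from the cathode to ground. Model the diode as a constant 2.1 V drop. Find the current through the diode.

I ≈ 0.18 mA

The two resistors are in series with the diode, so KVL gives 8.3 = I·2.2 + 2.1 + I·33.
I = (8.3 − 2.1) / (2.2 + 33) kΩ = 6.2 / 35.2 = 0.176 mA.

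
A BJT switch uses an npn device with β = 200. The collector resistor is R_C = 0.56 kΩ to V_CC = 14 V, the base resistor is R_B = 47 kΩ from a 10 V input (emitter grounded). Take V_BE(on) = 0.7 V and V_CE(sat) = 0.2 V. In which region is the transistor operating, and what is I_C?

Assume active: I_B = (10 − 0.7)/47 = 0.198 mA, giving I_C = β·I_B = 39.6 mA.
But then V_CE = 14 − 39.6×0.56 = -8.16 V < V_CE(sat) = 0.2 V — impossible in the active region.
So the transistor is saturated. With V_CE = 0.2 V, I_C = (V_CC − 0.2)/R_C = 13.8/0.56 = 24.6 mA.
Check: β·I_B = 39.6 mA > I_C = 24.6 mA, confirming saturation.

saturation; I_C ≈ 25 mA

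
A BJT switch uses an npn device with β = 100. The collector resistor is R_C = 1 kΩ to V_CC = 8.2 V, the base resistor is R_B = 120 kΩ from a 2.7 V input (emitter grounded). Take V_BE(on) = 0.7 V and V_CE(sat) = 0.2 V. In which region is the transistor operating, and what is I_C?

active; I_C ≈ 1.7 mA

Assume active. Base-emitter loop: I_B = (V_BB − V_BE)/R_B = (2.7 − 0.7)/120 = 0.0167 mA.
I_C = β·I_B = 100×0.0167 = 1.67 mA.
V_CE = V_CC − I_C·R_C = 8.2 − 1.67×1 = 6.53 V > V_CE(sat), so the active-region assumption holds.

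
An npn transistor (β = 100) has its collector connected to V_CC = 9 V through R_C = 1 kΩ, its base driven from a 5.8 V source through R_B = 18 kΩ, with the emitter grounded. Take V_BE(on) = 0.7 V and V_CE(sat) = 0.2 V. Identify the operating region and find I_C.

saturation; I_C ≈ 8.8 mA

Assume active: I_B = (5.8 − 0.7)/18 = 0.283 mA, giving I_C = β·I_B = 28.3 mA.
But then V_CE = 9 − 28.3×1 = -19.3 V < V_CE(sat) = 0.2 V — impossible in the active region.
So the transistor is saturated. With V_CE = 0.2 V, I_C = (V_CC − 0.2)/R_C = 8.8/1 = 8.8 mA.
Check: β·I_B = 28.3 mA > I_C = 8.8 mA, confirming saturation.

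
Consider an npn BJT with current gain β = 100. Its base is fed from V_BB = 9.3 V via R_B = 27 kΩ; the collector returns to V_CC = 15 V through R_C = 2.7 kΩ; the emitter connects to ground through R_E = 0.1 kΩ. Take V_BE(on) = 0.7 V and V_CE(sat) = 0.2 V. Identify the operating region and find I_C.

Assume active: I_B = (9.3 − 0.7)/(27 + 101×0.1) = 0.232 mA, I_C = β·I_B = 23.2 mA.
Then V_CE = 15 − 23.2×2.7 − 23.4×0.1 = -49.9 V < 0.2 V — the active assumption fails.
Re-solve with V_CE = 0.2 V. KCL at the emitter: V_E/R_E = (V_BB−0.7−V_E)/R_B + (V_CC−0.2−V_E)/R_C, giving V_E = 0.557 V.
I_C = (V_CC − 0.2 − V_E)/R_C = (14.8 − 0.557)/2.7 = 5.28 mA.
Check: I_B = (8.6 − 0.557)/27 = 0.298 mA, and β·I_B = 29.8 mA > I_C, confirming saturation.

saturation; I_C ≈ 5.3 mA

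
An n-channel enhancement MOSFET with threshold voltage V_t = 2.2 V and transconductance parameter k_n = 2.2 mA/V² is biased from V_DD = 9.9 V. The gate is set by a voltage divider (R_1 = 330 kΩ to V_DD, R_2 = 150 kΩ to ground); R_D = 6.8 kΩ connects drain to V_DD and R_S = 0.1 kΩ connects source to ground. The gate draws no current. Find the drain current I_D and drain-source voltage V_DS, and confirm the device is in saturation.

I_D ≈ 0.74 mA, V_DS ≈ 4.8 V

V_G = V_DD·R_2/(R_1+R_2) = 9.9×150/480 = 3.09 V.
Assume saturation: I_D = (k_n/2)(V_GS − V_t)² with V_GS = V_G − I_D·R_S = 3.09 − 0.1·I_D.
Substituting gives 0.011·I_D² − 1.2·I_D + 0.879 = 0, with roots I_D = 0.739 or 108 mA.
The root I_D = 108 mA gives V_GS = -7.71 V ≤ V_t, so take I_D = 0.739 mA.
Then V_GS = 3.02 V and V_DS = V_DD − I_D(R_D+R_S) = 9.9 − 0.739×6.9 = 4.8 V.
Saturation requires V_DS ≥ V_GS − V_t = 0.82 V; 4.8 ≥ 0.82 ✓.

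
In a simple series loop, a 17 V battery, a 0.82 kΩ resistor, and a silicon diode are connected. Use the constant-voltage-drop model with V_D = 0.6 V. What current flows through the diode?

KVL around the loop: 17 = V_D + I·R = 0.6 + I × 0.82 kΩ.
So I = (17 − 0.6) / 0.82 kΩ = 16.4 / 0.82 = 20 mA.

I ≈ 20 mA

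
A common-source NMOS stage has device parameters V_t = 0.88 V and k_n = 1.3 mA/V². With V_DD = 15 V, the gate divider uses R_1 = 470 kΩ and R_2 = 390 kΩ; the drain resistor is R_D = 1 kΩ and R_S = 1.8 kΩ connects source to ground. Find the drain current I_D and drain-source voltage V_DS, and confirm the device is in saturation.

V_G = V_DD·R_2/(R_1+R_2) = 15×390/860 = 6.8 V.
Assume saturation: I_D = (k_n/2)(V_GS − V_t)² with V_GS = V_G − I_D·R_S = 6.8 − 1.8·I_D.
Substituting gives 2.11·I_D² − 14.9·I_D + 22.8 = 0, with roots I_D = 2.26 or 4.8 mA.
The root I_D = 4.8 mA gives V_GS = -1.84 V ≤ V_t, so take I_D = 2.26 mA.
Then V_GS = 2.74 V and V_DS = V_DD − I_D(R_D+R_S) = 15 − 2.26×2.8 = 8.69 V.
Saturation requires V_DS ≥ V_GS − V_t = 1.86 V; 8.69 ≥ 1.86 ✓.

I_D ≈ 2.3 mA, V_DS ≈ 8.7 V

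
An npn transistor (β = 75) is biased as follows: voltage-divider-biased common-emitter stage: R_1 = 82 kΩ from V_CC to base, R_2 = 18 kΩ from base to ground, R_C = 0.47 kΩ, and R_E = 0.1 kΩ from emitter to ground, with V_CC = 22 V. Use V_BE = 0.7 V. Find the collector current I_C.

Thevenize the base divider: V_Th = V_CC·R_2/(R_1+R_2) = 22×18/100 = 3.96 V, R_Th = R_1‖R_2 = 14.8 kΩ.
Base-emitter loop: V_Th = I_B·R_Th + V_BE + (β+1)I_B·R_E, so I_B = (3.96 − 0.7) / (14.8 + 76×0.1) = 0.146 mA.
I_C = β·I_B = 75×0.146 = 10.9 mA, and I_E = (β+1)I_B = 11.1 mA.
V_CE = V_CC − I_C·R_C − I_E·R_E = 22 − 10.9×0.47 − 11.1×0.1 = 15.8 V.
V_CE = 15.8 V > 0.2 V confirms active-region operation.

I_C ≈ 11 mA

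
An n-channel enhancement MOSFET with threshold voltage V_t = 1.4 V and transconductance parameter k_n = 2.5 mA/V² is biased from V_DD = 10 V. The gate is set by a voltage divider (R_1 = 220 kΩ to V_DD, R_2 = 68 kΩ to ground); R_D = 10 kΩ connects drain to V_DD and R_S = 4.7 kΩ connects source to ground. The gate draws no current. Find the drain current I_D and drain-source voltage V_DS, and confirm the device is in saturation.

I_D ≈ 0.13 mA, V_DS ≈ 8 V

V_G = V_DD·R_2/(R_1+R_2) = 10×68/288 = 2.36 V.
Assume saturation: I_D = (k_n/2)(V_GS − V_t)² with V_GS = V_G − I_D·R_S = 2.36 − 4.7·I_D.
Substituting gives 27.6·I_D² − 12.3·I_D + 1.15 = 0, with roots I_D = 0.135 or 0.311 mA.
The root I_D = 0.311 mA gives V_GS = 0.902 V ≤ V_t, so take I_D = 0.135 mA.
Then V_GS = 1.73 V and V_DS = V_DD − I_D(R_D+R_S) = 10 − 0.135×14.7 = 8.02 V.
Saturation requires V_DS ≥ V_GS − V_t = 0.328 V; 8.02 ≥ 0.328 ✓.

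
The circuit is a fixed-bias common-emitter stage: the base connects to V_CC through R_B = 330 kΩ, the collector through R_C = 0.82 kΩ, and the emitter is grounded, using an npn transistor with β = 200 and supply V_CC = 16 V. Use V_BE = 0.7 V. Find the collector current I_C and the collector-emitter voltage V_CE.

Base loop: V_CC = I_B·R_B + V_BE, so I_B = (16 − 0.7)/330 kΩ = 0.0464 mA.
In the active region I_C = β·I_B = 200 × 0.0464 = 9.27 mA.
Collector loop: V_CE = V_CC − I_C·R_C = 16 − 9.27×0.82 = 8.4 V.
Since V_CE = 8.4 V > V_CE(sat) ≈ 0.2 V, the transistor is in the active region as assumed.

I_C ≈ 9.3 mA, V_CE ≈ 8.4 V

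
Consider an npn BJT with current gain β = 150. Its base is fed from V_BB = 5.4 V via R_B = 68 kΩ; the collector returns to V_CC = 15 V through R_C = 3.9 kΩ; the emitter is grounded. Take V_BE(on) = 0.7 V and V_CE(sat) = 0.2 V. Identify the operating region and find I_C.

saturation; I_C ≈ 3.8 mA

Assume active: I_B = (5.4 − 0.7)/68 = 0.0691 mA, giving I_C = β·I_B = 10.4 mA.
But then V_CE = 15 − 10.4×3.9 = -25.4 V < V_CE(sat) = 0.2 V — impossible in the active region.
So the transistor is saturated. With V_CE = 0.2 V, I_C = (V_CC − 0.2)/R_C = 14.8/3.9 = 3.79 mA.
Check: β·I_B = 10.4 mA > I_C = 3.79 mA, confirming saturation.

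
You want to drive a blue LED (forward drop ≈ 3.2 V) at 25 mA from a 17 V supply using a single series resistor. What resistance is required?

The resistor drops V_S − V_D = 17 − 3.2 = 13.8 V at 25 mA.
R = 13.8 V / 25 mA = 0.552 kΩ.

R ≈ 0.55 kΩ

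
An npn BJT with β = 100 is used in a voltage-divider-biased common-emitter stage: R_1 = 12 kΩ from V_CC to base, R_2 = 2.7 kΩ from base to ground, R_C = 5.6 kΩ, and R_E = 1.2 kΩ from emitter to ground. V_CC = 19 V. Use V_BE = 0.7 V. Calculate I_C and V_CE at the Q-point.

I_C ≈ 2.3 mA, V_CE ≈ 3.6 V

Thevenize the base divider: V_Th = V_CC·R_2/(R_1+R_2) = 19×2.7/14.7 = 3.49 V, R_Th = R_1‖R_2 = 2.2 kΩ.
Base-emitter loop: V_Th = I_B·R_Th + V_BE + (β+1)I_B·R_E, so I_B = (3.49 − 0.7) / (2.2 + 101×1.2) = 0.0226 mA.
I_C = β·I_B = 100×0.0226 = 2.26 mA, and I_E = (β+1)I_B = 2.28 mA.
V_CE = V_CC − I_C·R_C − I_E·R_E = 19 − 2.26×5.6 − 2.28×1.2 = 3.6 V.
V_CE = 3.6 V > 0.2 V confirms active-region operation.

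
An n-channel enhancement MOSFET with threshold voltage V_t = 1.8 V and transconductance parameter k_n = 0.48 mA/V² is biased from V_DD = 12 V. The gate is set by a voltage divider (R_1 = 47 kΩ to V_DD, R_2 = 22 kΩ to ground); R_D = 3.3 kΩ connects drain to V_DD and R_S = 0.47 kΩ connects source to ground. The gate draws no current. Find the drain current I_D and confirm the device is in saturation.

V_G = V_DD·R_2/(R_1+R_2) = 12×22/69 = 3.83 V.
Assume saturation: I_D = (k_n/2)(V_GS − V_t)² with V_GS = V_G − I_D·R_S = 3.83 − 0.47·I_D.
Substituting gives 0.053·I_D² − 1.46·I_D + 0.985 = 0, with roots I_D = 0.694 or 26.8 mA.
The root I_D = 26.8 mA gives V_GS = -8.77 V ≤ V_t, so take I_D = 0.694 mA.
Then V_GS = 3.5 V and V_DS = V_DD − I_D(R_D+R_S) = 12 − 0.694×3.77 = 9.38 V.
Saturation requires V_DS ≥ V_GS − V_t = 1.7 V; 9.38 ≥ 1.7 ✓.

I_D ≈ 0.69 mA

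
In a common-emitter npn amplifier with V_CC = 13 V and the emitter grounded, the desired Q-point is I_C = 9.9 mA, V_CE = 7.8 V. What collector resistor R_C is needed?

Collector loop: V_CC = I_C·R_C + V_CE.
R_C = (V_CC − V_CE)/I_C = (13 − 7.8)/9.9 = 0.525 kΩ.

R_C ≈ 0.53 kΩ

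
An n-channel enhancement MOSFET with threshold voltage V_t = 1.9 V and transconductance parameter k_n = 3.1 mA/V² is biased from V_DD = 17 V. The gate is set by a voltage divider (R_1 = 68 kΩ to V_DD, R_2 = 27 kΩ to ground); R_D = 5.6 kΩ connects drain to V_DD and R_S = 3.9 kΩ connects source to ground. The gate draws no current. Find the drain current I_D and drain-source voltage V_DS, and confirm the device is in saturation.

I_D ≈ 0.59 mA, V_DS ≈ 11 V

V_G = V_DD·R_2/(R_1+R_2) = 17×27/95 = 4.83 V.
Assume saturation: I_D = (k_n/2)(V_GS − V_t)² with V_GS = V_G − I_D·R_S = 4.83 − 3.9·I_D.
Substituting gives 23.6·I_D² − 36.4·I_D + 13.3 = 0, with roots I_D = 0.593 or 0.953 mA.
The root I_D = 0.953 mA gives V_GS = 1.12 V ≤ V_t, so take I_D = 0.593 mA.
Then V_GS = 2.52 V and V_DS = V_DD − I_D(R_D+R_S) = 17 − 0.593×9.5 = 11.4 V.
Saturation requires V_DS ≥ V_GS − V_t = 0.619 V; 11.4 ≥ 0.619 ✓.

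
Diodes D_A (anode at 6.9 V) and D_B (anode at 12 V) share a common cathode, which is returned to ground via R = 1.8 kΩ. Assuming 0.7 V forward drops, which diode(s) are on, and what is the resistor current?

Only D_B conducts; I_R ≈ 6.3 mA

Assume both conduct. Then node N would need to be at both 6.9−0.7 = 6.2 V and 12−0.7 = 11.3 V, which is impossible.
Assume only D_B conducts: V_N = 12 − 0.7 = 11.3 V, so I_R = 11.3/1.8 = 6.28 mA.
Check D_A: its anode-to-cathode voltage is 6.9 − 11.3 = -4.4 V < 0.7 V, so it is off. The assumption is consistent.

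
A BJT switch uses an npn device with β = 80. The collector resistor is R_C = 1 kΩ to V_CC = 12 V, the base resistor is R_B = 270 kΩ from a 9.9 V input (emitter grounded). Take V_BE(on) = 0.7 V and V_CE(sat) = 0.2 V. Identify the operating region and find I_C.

Assume active. Base-emitter loop: I_B = (V_BB − V_BE)/R_B = (9.9 − 0.7)/270 = 0.0341 mA.
I_C = β·I_B = 80×0.0341 = 2.73 mA.
V_CE = V_CC − I_C·R_C = 12 − 2.73×1 = 9.27 V > V_CE(sat), so the active-region assumption holds.

active; I_C ≈ 2.7 mA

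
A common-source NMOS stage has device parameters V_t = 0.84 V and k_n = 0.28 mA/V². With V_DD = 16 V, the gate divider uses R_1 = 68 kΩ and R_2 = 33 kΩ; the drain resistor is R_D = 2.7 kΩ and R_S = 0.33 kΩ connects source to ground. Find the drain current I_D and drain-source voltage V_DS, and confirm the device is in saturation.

I_D ≈ 2 mA, V_DS ≈ 10 V

V_G = V_DD·R_2/(R_1+R_2) = 16×33/101 = 5.23 V.
Assume saturation: I_D = (k_n/2)(V_GS − V_t)² with V_GS = V_G − I_D·R_S = 5.23 − 0.33·I_D.
Substituting gives 0.0152·I_D² − 1.41·I_D + 2.7 = 0, with roots I_D = 1.96 or 90.2 mA.
The root I_D = 90.2 mA gives V_GS = -24.5 V ≤ V_t, so take I_D = 1.96 mA.
Then V_GS = 4.58 V and V_DS = V_DD − I_D(R_D+R_S) = 16 − 1.96×3.03 = 10.1 V.
Saturation requires V_DS ≥ V_GS − V_t = 3.74 V; 10.1 ≥ 3.74 ✓.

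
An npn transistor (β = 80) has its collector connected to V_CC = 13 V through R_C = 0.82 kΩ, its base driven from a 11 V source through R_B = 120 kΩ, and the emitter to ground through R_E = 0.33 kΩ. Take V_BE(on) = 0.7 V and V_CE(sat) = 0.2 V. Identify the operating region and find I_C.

active; I_C ≈ 5.6 mA

Assume active. Base-emitter loop: I_B = (V_BB − V_BE)/(R_B + (β+1)R_E) = (11 − 0.7)/(120 + 81×0.33) = 0.0702 mA.
I_C = β·I_B = 80×0.0702 = 5.62 mA.
V_CE = V_CC − I_C·R_C − I_E·R_E = 13 − 5.62×0.82 − 5.69×0.33 = 6.52 V > V_CE(sat), so the active-region assumption holds.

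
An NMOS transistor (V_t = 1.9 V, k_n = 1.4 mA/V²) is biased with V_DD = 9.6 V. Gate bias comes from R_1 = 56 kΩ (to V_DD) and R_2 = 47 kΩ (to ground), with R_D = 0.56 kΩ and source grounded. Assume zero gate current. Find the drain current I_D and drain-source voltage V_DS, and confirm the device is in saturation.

I_D ≈ 4.3 mA, V_DS ≈ 7.2 V

V_G = V_DD·R_2/(R_1+R_2) = 9.6×47/103 = 4.38 V. With the source grounded, V_GS = V_G = 4.38 V.
Assume saturation: I_D = (k_n/2)(V_GS − V_t)² = (1.4/2)×(4.38 − 1.9)² = 0.7×2.48² = 4.31 mA.
V_DS = V_DD − I_D·R_D = 9.6 − 4.31×0.56 = 7.19 V.
Saturation requires V_DS ≥ V_GS − V_t = 2.48 V; 7.19 ≥ 2.48 ✓.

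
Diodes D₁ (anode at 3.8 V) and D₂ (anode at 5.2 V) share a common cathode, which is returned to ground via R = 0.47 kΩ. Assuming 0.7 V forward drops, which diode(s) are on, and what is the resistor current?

Assume both conduct. Then node N would need to be at both 3.8−0.7 = 3.1 V and 5.2−0.7 = 4.5 V, which is impossible.
Assume only D₂ conducts: V_N = 5.2 − 0.7 = 4.5 V, so I_R = 4.5/0.47 = 9.57 mA.
Check D₁: its anode-to-cathode voltage is 3.8 − 4.5 = -0.7 V < 0.7 V, so it is off. The assumption is consistent.

Only D₂ conducts; I_R ≈ 9.6 mA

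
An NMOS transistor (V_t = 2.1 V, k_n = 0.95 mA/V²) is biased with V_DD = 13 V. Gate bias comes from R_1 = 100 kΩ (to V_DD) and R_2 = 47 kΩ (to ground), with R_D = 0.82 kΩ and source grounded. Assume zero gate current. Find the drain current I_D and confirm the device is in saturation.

I_D ≈ 2 mA

V_G = V_DD·R_2/(R_1+R_2) = 13×47/147 = 4.16 V. With the source grounded, V_GS = V_G = 4.16 V.
Assume saturation: I_D = (k_n/2)(V_GS − V_t)² = (0.95/2)×(4.16 − 2.1)² = 0.475×2.06² = 2.01 mA.
V_DS = V_DD − I_D·R_D = 13 − 2.01×0.82 = 11.4 V.
Saturation requires V_DS ≥ V_GS − V_t = 2.06 V; 11.4 ≥ 2.06 ✓.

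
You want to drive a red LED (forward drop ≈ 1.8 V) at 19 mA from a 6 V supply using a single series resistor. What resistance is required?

R ≈ 0.22 kΩ

The resistor drops V_S − V_D = 6 − 1.8 = 4.2 V at 19 mA.
R = 4.2 V / 19 mA = 0.221 kΩ.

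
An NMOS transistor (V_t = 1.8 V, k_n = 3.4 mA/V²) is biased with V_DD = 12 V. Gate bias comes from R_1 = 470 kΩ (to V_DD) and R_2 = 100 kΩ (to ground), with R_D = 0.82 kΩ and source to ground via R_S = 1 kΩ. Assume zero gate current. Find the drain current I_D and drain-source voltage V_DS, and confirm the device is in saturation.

I_D ≈ 0.084 mA, V_DS ≈ 12 V

V_G = V_DD·R_2/(R_1+R_2) = 12×100/570 = 2.11 V.
Assume saturation: I_D = (k_n/2)(V_GS − V_t)² with V_GS = V_G − I_D·R_S = 2.11 − 1·I_D.
Substituting gives 1.7·I_D² − 2.04·I_D + 0.158 = 0, with roots I_D = 0.0836 or 1.12 mA.
The root I_D = 1.12 mA gives V_GS = 0.99 V ≤ V_t, so take I_D = 0.0836 mA.
Then V_GS = 2.02 V and V_DS = V_DD − I_D(R_D+R_S) = 12 − 0.0836×1.82 = 11.8 V.
Saturation requires V_DS ≥ V_GS − V_t = 0.222 V; 11.8 ≥ 0.222 ✓.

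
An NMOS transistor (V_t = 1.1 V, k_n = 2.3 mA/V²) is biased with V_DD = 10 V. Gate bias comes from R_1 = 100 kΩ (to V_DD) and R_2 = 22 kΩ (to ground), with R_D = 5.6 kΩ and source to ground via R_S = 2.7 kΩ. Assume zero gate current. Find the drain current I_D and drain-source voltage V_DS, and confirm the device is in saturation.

I_D ≈ 0.13 mA, V_DS ≈ 8.9 V

V_G = V_DD·R_2/(R_1+R_2) = 10×22/122 = 1.8 V.
Assume saturation: I_D = (k_n/2)(V_GS − V_t)² with V_GS = V_G − I_D·R_S = 1.8 − 2.7·I_D.
Substituting gives 8.38·I_D² − 5.37·I_D + 0.569 = 0, with roots I_D = 0.134 or 0.506 mA.
The root I_D = 0.506 mA gives V_GS = 0.437 V ≤ V_t, so take I_D = 0.134 mA.
Then V_GS = 1.44 V and V_DS = V_DD − I_D(R_D+R_S) = 10 − 0.134×8.3 = 8.89 V.
Saturation requires V_DS ≥ V_GS − V_t = 0.341 V; 8.89 ≥ 0.341 ✓.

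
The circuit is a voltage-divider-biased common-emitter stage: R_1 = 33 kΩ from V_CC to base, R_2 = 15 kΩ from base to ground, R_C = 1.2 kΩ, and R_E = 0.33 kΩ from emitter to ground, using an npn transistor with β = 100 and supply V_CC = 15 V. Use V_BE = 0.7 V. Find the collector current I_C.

Thevenize the base divider: V_Th = V_CC·R_2/(R_1+R_2) = 15×15/48 = 4.69 V, R_Th = R_1‖R_2 = 10.3 kΩ.
Base-emitter loop: V_Th = I_B·R_Th + V_BE + (β+1)I_B·R_E, so I_B = (4.69 − 0.7) / (10.3 + 101×0.33) = 0.0914 mA.
I_C = β·I_B = 100×0.0914 = 9.14 mA, and I_E = (β+1)I_B = 9.23 mA.
V_CE = V_CC − I_C·R_C − I_E·R_E = 15 − 9.14×1.2 − 9.23×0.33 = 0.991 V.
V_CE = 0.991 V > 0.2 V confirms active-region operation.

I_C ≈ 9.1 mA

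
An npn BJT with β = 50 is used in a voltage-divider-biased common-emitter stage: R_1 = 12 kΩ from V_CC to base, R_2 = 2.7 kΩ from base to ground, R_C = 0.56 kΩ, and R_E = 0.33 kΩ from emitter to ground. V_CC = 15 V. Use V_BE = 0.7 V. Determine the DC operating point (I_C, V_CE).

I_C ≈ 5.4 mA, V_CE ≈ 10 V

Thevenize the base divider: V_Th = V_CC·R_2/(R_1+R_2) = 15×2.7/14.7 = 2.76 V, R_Th = R_1‖R_2 = 2.2 kΩ.
Base-emitter loop: V_Th = I_B·R_Th + V_BE + (β+1)I_B·R_E, so I_B = (2.76 − 0.7) / (2.2 + 51×0.33) = 0.108 mA.
I_C = β·I_B = 50×0.108 = 5.4 mA, and I_E = (β+1)I_B = 5.51 mA.
V_CE = V_CC − I_C·R_C − I_E·R_E = 15 − 5.4×0.56 − 5.51×0.33 = 10.2 V.
V_CE = 10.2 V > 0.2 V confirms active-region operation.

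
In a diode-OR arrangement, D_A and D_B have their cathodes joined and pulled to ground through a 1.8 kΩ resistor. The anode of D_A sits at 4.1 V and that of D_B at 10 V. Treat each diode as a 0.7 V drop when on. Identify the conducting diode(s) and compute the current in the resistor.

Only D_B conducts; I_R ≈ 5.2 mA

Assume both conduct. Then node N would need to be at both 4.1−0.7 = 3.4 V and 10−0.7 = 9.3 V, which is impossible.
Assume only D_B conducts: V_N = 10 − 0.7 = 9.3 V, so I_R = 9.3/1.8 = 5.17 mA.
Check D_A: its anode-to-cathode voltage is 4.1 − 9.3 = -5.2 V < 0.7 V, so it is off. The assumption is consistent.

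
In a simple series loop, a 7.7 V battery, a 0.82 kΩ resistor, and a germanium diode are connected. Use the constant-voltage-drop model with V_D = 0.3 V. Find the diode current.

I ≈ 9 mA

KVL around the loop: 7.7 = V_D + I·R = 0.3 + I × 0.82 kΩ.
So I = (7.7 − 0.3) / 0.82 kΩ = 7.4 / 0.82 = 9.02 mA.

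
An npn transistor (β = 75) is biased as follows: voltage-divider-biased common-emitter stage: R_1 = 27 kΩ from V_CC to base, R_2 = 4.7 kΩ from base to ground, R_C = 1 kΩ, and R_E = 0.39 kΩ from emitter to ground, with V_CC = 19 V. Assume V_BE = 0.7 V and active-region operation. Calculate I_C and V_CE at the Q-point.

I_C ≈ 4.7 mA, V_CE ≈ 12 V

Thevenize the base divider: V_Th = V_CC·R_2/(R_1+R_2) = 19×4.7/31.7 = 2.82 V, R_Th = R_1‖R_2 = 4 kΩ.
Base-emitter loop: V_Th = I_B·R_Th + V_BE + (β+1)I_B·R_E, so I_B = (2.82 − 0.7) / (4 + 76×0.39) = 0.0629 mA.
I_C = β·I_B = 75×0.0629 = 4.72 mA, and I_E = (β+1)I_B = 4.78 mA.
V_CE = V_CC − I_C·R_C − I_E·R_E = 19 − 4.72×1 − 4.78×0.39 = 12.4 V.
V_CE = 12.4 V > 0.2 V confirms active-region operation.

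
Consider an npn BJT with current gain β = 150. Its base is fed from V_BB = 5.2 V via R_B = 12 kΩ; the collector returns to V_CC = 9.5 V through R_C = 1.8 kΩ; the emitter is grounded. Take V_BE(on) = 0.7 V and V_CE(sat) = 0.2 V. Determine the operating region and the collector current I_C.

Assume active: I_B = (5.2 − 0.7)/12 = 0.375 mA, giving I_C = β·I_B = 56.2 mA.
But then V_CE = 9.5 − 56.2×1.8 = -91.8 V < V_CE(sat) = 0.2 V — impossible in the active region.
So the transistor is saturated. With V_CE = 0.2 V, I_C = (V_CC − 0.2)/R_C = 9.3/1.8 = 5.17 mA.
Check: β·I_B = 56.2 mA > I_C = 5.17 mA, confirming saturation.

saturation; I_C ≈ 5.2 mA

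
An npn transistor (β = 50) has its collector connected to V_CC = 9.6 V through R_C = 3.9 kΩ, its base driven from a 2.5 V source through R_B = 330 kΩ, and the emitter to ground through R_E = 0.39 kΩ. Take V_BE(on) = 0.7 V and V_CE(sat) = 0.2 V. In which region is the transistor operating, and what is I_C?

active; I_C ≈ 0.26 mA

Assume active. Base-emitter loop: I_B = (V_BB − V_BE)/(R_B + (β+1)R_E) = (2.5 − 0.7)/(330 + 51×0.39) = 0.00514 mA.
I_C = β·I_B = 50×0.00514 = 0.257 mA.
V_CE = V_CC − I_C·R_C − I_E·R_E = 9.6 − 0.257×3.9 − 0.262×0.39 = 8.49 V > V_CE(sat), so the active-region assumption holds.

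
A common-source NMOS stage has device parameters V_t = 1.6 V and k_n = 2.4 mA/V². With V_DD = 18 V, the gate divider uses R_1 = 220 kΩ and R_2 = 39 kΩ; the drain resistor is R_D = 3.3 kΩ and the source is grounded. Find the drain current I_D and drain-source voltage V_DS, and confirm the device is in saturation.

V_G = V_DD·R_2/(R_1+R_2) = 18×39/259 = 2.71 V. With the source grounded, V_GS = V_G = 2.71 V.
Assume saturation: I_D = (k_n/2)(V_GS − V_t)² = (2.4/2)×(2.71 − 1.6)² = 1.2×1.11² = 1.48 mA.
V_DS = V_DD − I_D·R_D = 18 − 1.48×3.3 = 13.1 V.
Saturation requires V_DS ≥ V_GS − V_t = 1.11 V; 13.1 ≥ 1.11 ✓.

I_D ≈ 1.5 mA, V_DS ≈ 13 V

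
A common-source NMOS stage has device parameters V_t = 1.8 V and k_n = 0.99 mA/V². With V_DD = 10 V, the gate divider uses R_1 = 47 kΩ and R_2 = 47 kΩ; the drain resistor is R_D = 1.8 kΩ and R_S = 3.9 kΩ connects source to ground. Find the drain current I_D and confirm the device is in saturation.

I_D ≈ 0.55 mA

V_G = V_DD·R_2/(R_1+R_2) = 10×47/94 = 5 V.
Assume saturation: I_D = (k_n/2)(V_GS − V_t)² with V_GS = V_G − I_D·R_S = 5 − 3.9·I_D.
Substituting gives 7.53·I_D² − 13.4·I_D + 5.07 = 0, with roots I_D = 0.55 or 1.22 mA.
The root I_D = 1.22 mA gives V_GS = 0.228 V ≤ V_t, so take I_D = 0.55 mA.
Then V_GS = 2.85 V and V_DS = V_DD − I_D(R_D+R_S) = 10 − 0.55×5.7 = 6.86 V.
Saturation requires V_DS ≥ V_GS − V_t = 1.05 V; 6.86 ≥ 1.05 ✓.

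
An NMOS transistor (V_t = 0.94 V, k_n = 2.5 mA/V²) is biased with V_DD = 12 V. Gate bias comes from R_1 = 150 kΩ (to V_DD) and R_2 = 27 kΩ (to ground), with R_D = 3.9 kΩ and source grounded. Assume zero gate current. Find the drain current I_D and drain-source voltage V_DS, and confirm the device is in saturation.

V_G = V_DD·R_2/(R_1+R_2) = 12×27/177 = 1.83 V. With the source grounded, V_GS = V_G = 1.83 V.
Assume saturation: I_D = (k_n/2)(V_GS − V_t)² = (2.5/2)×(1.83 − 0.94)² = 1.25×0.891² = 0.991 mA.
V_DS = V_DD − I_D·R_D = 12 − 0.991×3.9 = 8.13 V.
Saturation requires V_DS ≥ V_GS − V_t = 0.891 V; 8.13 ≥ 0.891 ✓.

I_D ≈ 0.99 mA, V_DS ≈ 8.1 V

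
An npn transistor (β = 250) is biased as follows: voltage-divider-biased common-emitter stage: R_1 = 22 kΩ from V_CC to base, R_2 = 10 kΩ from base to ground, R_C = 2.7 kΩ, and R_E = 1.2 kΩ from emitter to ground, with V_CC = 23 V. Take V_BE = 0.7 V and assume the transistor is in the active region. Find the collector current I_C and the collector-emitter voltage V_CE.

I_C ≈ 5.3 mA, V_CE ≈ 2.4 V

Thevenize the base divider: V_Th = V_CC·R_2/(R_1+R_2) = 23×10/32 = 7.19 V, R_Th = R_1‖R_2 = 6.88 kΩ.
Base-emitter loop: V_Th = I_B·R_Th + V_BE + (β+1)I_B·R_E, so I_B = (7.19 − 0.7) / (6.88 + 251×1.2) = 0.0211 mA.
I_C = β·I_B = 250×0.0211 = 5.26 mA, and I_E = (β+1)I_B = 5.29 mA.
V_CE = V_CC − I_C·R_C − I_E·R_E = 23 − 5.26×2.7 − 5.29×1.2 = 2.44 V.
V_CE = 2.44 V > 0.2 V confirms active-region operation.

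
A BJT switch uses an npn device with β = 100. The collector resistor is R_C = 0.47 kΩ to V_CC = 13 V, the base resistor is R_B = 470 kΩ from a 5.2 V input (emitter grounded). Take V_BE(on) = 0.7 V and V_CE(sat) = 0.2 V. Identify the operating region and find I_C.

Assume active. Base-emitter loop: I_B = (V_BB − V_BE)/R_B = (5.2 − 0.7)/470 = 0.00957 mA.
I_C = β·I_B = 100×0.00957 = 0.957 mA.
V_CE = V_CC − I_C·R_C = 13 − 0.957×0.47 = 12.6 V > V_CE(sat), so the active-region assumption holds.

active; I_C ≈ 0.96 mA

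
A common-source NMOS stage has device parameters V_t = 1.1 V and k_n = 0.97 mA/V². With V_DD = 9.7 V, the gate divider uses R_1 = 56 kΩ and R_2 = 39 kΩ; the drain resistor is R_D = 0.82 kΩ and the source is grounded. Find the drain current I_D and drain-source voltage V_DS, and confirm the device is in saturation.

I_D ≈ 4 mA, V_DS ≈ 6.4 V

V_G = V_DD·R_2/(R_1+R_2) = 9.7×39/95 = 3.98 V. With the source grounded, V_GS = V_G = 3.98 V.
Assume saturation: I_D = (k_n/2)(V_GS − V_t)² = (0.97/2)×(3.98 − 1.1)² = 0.485×2.88² = 4.03 mA.
V_DS = V_DD − I_D·R_D = 9.7 − 4.03×0.82 = 6.4 V.
Saturation requires V_DS ≥ V_GS − V_t = 2.88 V; 6.4 ≥ 2.88 ✓.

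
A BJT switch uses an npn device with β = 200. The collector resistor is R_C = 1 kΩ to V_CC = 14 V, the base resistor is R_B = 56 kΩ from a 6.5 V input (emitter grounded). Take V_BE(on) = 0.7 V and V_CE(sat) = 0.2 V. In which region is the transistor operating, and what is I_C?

saturation; I_C ≈ 14 mA

Assume active: I_B = (6.5 − 0.7)/56 = 0.104 mA, giving I_C = β·I_B = 20.7 mA.
But then V_CE = 14 − 20.7×1 = -6.71 V < V_CE(sat) = 0.2 V — impossible in the active region.
So the transistor is saturated. With V_CE = 0.2 V, I_C = (V_CC − 0.2)/R_C = 13.8/1 = 13.8 mA.
Check: β·I_B = 20.7 mA > I_C = 13.8 mA, confirming saturation.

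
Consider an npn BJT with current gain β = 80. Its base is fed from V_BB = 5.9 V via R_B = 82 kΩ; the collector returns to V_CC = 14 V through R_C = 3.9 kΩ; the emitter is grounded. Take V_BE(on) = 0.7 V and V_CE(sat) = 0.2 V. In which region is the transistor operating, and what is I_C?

saturation; I_C ≈ 3.5 mA

Assume active: I_B = (5.9 − 0.7)/82 = 0.0634 mA, giving I_C = β·I_B = 5.07 mA.
But then V_CE = 14 − 5.07×3.9 = -5.79 V < V_CE(sat) = 0.2 V — impossible in the active region.
So the transistor is saturated. With V_CE = 0.2 V, I_C = (V_CC − 0.2)/R_C = 13.8/3.9 = 3.54 mA.
Check: β·I_B = 5.07 mA > I_C = 3.54 mA, confirming saturation.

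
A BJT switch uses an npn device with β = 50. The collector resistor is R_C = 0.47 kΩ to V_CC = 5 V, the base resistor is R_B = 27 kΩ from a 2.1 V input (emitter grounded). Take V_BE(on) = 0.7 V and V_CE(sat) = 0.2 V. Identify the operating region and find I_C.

Assume active. Base-emitter loop: I_B = (V_BB − V_BE)/R_B = (2.1 − 0.7)/27 = 0.0519 mA.
I_C = β·I_B = 50×0.0519 = 2.59 mA.
V_CE = V_CC − I_C·R_C = 5 − 2.59×0.47 = 3.78 V > V_CE(sat), so the active-region assumption holds.

active; I_C ≈ 2.6 mA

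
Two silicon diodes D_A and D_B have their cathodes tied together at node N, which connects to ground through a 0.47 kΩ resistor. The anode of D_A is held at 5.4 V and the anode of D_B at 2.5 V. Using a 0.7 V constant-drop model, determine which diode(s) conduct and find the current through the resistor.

Assume both conduct. Then node N would need to be at both 5.4−0.7 = 4.7 V and 2.5−0.7 = 1.8 V, which is impossible.
Assume only D_A conducts: V_N = 5.4 − 0.7 = 4.7 V, so I_R = 4.7/0.47 = 10 mA.
Check D_B: its anode-to-cathode voltage is 2.5 − 4.7 = -2.2 V < 0.7 V, so it is off. The assumption is consistent.

Only D_A conducts; I_R ≈ 10 mA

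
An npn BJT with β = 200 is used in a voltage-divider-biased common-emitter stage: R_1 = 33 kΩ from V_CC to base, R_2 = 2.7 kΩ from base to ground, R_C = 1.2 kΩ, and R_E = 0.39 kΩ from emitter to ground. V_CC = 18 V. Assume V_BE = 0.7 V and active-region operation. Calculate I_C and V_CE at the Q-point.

Thevenize the base divider: V_Th = V_CC·R_2/(R_1+R_2) = 18×2.7/35.7 = 1.36 V, R_Th = R_1‖R_2 = 2.5 kΩ.
Base-emitter loop: V_Th = I_B·R_Th + V_BE + (β+1)I_B·R_E, so I_B = (1.36 − 0.7) / (2.5 + 201×0.39) = 0.00818 mA.
I_C = β·I_B = 200×0.00818 = 1.64 mA, and I_E = (β+1)I_B = 1.64 mA.
V_CE = V_CC − I_C·R_C − I_E·R_E = 18 − 1.64×1.2 − 1.64×0.39 = 15.4 V.
V_CE = 15.4 V > 0.2 V confirms active-region operation.

I_C ≈ 1.6 mA, V_CE ≈ 15 V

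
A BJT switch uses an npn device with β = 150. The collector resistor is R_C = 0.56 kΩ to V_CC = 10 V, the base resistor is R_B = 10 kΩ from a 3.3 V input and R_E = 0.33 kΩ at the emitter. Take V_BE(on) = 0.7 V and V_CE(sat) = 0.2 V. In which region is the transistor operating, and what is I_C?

Assume active. Base-emitter loop: I_B = (V_BB − V_BE)/(R_B + (β+1)R_E) = (3.3 − 0.7)/(10 + 151×0.33) = 0.0435 mA.
I_C = β·I_B = 150×0.0435 = 6.52 mA.
V_CE = V_CC − I_C·R_C − I_E·R_E = 10 − 6.52×0.56 − 6.56×0.33 = 4.18 V > V_CE(sat), so the active-region assumption holds.

active; I_C ≈ 6.5 mA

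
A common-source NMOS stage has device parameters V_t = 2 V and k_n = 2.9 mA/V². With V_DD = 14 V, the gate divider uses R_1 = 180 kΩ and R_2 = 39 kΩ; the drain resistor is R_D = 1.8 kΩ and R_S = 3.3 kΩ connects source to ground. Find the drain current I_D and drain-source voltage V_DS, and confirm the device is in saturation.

V_G = V_DD·R_2/(R_1+R_2) = 14×39/219 = 2.49 V.
Assume saturation: I_D = (k_n/2)(V_GS − V_t)² with V_GS = V_G − I_D·R_S = 2.49 − 3.3·I_D.
Substituting gives 15.8·I_D² − 5.72·I_D + 0.353 = 0, with roots I_D = 0.0788 or 0.283 mA.
The root I_D = 0.283 mA gives V_GS = 1.56 V ≤ V_t, so take I_D = 0.0788 mA.
Then V_GS = 2.23 V and V_DS = V_DD − I_D(R_D+R_S) = 14 − 0.0788×5.1 = 13.6 V.
Saturation requires V_DS ≥ V_GS − V_t = 0.233 V; 13.6 ≥ 0.233 ✓.

I_D ≈ 0.079 mA, V_DS ≈ 14 V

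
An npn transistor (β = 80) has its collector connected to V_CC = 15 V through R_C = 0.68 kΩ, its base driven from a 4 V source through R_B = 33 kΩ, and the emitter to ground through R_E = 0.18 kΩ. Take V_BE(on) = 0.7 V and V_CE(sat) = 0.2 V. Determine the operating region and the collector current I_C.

Assume active. Base-emitter loop: I_B = (V_BB − V_BE)/(R_B + (β+1)R_E) = (4 − 0.7)/(33 + 81×0.18) = 0.0694 mA.
I_C = β·I_B = 80×0.0694 = 5.55 mA.
V_CE = V_CC − I_C·R_C − I_E·R_E = 15 − 5.55×0.68 − 5.62×0.18 = 10.2 V > V_CE(sat), so the active-region assumption holds.

active; I_C ≈ 5.5 mA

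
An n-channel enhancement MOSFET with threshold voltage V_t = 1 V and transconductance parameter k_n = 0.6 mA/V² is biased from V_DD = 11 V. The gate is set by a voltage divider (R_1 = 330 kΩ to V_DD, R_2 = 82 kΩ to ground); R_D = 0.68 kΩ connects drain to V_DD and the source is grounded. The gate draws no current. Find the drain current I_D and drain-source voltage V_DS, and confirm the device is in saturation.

I_D ≈ 0.42 mA, V_DS ≈ 11 V

V_G = V_DD·R_2/(R_1+R_2) = 11×82/412 = 2.19 V. With the source grounded, V_GS = V_G = 2.19 V.
Assume saturation: I_D = (k_n/2)(V_GS − V_t)² = (0.6/2)×(2.19 − 1)² = 0.3×1.19² = 0.424 mA.
V_DS = V_DD − I_D·R_D = 11 − 0.424×0.68 = 10.7 V.
Saturation requires V_DS ≥ V_GS − V_t = 1.19 V; 10.7 ≥ 1.19 ✓.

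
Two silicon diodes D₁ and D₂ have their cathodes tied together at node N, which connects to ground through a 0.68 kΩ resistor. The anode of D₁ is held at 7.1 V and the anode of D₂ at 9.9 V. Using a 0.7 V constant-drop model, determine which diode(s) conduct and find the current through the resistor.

Only D₂ conducts; I_R ≈ 14 mA

Assume both conduct. Then node N would need to be at both 7.1−0.7 = 6.4 V and 9.9−0.7 = 9.2 V, which is impossible.
Assume only D₂ conducts: V_N = 9.9 − 0.7 = 9.2 V, so I_R = 9.2/0.68 = 13.5 mA.
Check D₁: its anode-to-cathode voltage is 7.1 − 9.2 = -2.1 V < 0.7 V, so it is off. The assumption is consistent.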